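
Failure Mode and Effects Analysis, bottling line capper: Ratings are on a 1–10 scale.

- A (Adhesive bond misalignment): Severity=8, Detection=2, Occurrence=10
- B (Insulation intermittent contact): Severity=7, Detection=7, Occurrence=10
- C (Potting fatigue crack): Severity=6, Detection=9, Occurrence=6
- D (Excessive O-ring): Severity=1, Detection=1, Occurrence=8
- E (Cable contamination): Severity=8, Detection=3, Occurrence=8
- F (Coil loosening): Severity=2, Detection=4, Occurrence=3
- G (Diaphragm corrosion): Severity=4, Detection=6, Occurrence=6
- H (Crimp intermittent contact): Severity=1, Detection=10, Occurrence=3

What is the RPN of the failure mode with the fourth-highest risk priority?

160

RPN = Severity × Occurrence × Detection:
  A: 8 × 10 × 2 = 160
  B: 7 × 10 × 7 = 490
  C: 6 × 6 × 9 = 324
  D: 1 × 8 × 1 = 8
  E: 8 × 8 × 3 = 192
  F: 2 × 3 × 4 = 24
  G: 4 × 6 × 6 = 144
  H: 1 × 3 × 10 = 30
Sorted descending: 490, 324, 192, 160, 144, 30, 24, 8.
The fourth-highest RPN is 160 (A).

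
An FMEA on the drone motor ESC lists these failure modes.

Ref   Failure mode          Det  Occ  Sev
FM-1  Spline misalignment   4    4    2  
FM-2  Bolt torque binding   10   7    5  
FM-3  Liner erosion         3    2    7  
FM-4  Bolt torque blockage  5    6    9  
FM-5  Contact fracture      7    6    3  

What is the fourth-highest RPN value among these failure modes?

RPN = Severity × Occurrence × Detection:
  FM-1: 2 × 4 × 4 = 32
  FM-2: 5 × 7 × 10 = 350
  FM-3: 7 × 2 × 3 = 42
  FM-4: 9 × 6 × 5 = 270
  FM-5: 3 × 6 × 7 = 126
Sorted descending: 350, 270, 126, 42, 32.
The fourth-highest RPN is 42 (FM-3).

42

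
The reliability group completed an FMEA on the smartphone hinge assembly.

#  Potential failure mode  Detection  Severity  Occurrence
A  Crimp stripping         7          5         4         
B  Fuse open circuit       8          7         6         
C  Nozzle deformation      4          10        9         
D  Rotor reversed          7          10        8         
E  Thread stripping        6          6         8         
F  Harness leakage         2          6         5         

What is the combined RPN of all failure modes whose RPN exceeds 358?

RPN = Severity × Occurrence × Detection:
  A: 5 × 4 × 7 = 140
  B: 7 × 6 × 8 = 336
  C: 10 × 9 × 4 = 360
  D: 10 × 8 × 7 = 560
  E: 6 × 8 × 6 = 288
  F: 6 × 5 × 2 = 60
RPN > 358: C (360), D (560).
Sum: 360 + 560 = 920.

920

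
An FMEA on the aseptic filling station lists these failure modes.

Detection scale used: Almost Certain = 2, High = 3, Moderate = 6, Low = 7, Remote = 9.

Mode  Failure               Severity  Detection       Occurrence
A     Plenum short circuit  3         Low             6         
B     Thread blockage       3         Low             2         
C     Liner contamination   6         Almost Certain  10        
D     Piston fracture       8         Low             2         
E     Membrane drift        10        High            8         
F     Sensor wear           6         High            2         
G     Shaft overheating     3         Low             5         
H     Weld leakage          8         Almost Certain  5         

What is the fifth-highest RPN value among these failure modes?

105

RPN = Severity × Occurrence × Detection:
  A: 3 × 6 × 7 = 126
  B: 3 × 2 × 7 = 42
  C: 6 × 10 × 2 = 120
  D: 8 × 2 × 7 = 112
  E: 10 × 8 × 3 = 240
  F: 6 × 2 × 3 = 36
  G: 3 × 5 × 7 = 105
  H: 8 × 5 × 2 = 80
Sorted descending: 240, 126, 120, 112, 105, 80, 42, 36.
The fifth-highest RPN is 105 (G).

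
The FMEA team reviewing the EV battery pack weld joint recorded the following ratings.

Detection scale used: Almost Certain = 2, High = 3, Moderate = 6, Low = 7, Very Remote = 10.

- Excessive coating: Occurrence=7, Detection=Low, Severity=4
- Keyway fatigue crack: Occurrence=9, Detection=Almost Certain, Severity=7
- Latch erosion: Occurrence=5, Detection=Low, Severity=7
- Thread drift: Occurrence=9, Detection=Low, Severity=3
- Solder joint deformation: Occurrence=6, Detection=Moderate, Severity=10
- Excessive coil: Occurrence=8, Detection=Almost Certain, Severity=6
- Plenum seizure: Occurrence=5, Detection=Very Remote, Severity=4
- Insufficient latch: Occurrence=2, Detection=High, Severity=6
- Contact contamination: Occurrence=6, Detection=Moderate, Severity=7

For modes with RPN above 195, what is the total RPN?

RPN = Severity × Occurrence × Detection:
  Excessive coating: 4 × 7 × 7 = 196
  Keyway fatigue crack: 7 × 9 × 2 = 126
  Latch erosion: 7 × 5 × 7 = 245
  Thread drift: 3 × 9 × 7 = 189
  Solder joint deformation: 10 × 6 × 6 = 360
  Excessive coil: 6 × 8 × 2 = 96
  Plenum seizure: 4 × 5 × 10 = 200
  Insufficient latch: 6 × 2 × 3 = 36
  Contact contamination: 7 × 6 × 6 = 252
RPN > 195: Excessive coating (196), Latch erosion (245), Solder joint deformation (360), Plenum seizure (200), Contact contamination (252).
Sum: 196 + 245 + 360 + 200 + 252 = 1253.

1253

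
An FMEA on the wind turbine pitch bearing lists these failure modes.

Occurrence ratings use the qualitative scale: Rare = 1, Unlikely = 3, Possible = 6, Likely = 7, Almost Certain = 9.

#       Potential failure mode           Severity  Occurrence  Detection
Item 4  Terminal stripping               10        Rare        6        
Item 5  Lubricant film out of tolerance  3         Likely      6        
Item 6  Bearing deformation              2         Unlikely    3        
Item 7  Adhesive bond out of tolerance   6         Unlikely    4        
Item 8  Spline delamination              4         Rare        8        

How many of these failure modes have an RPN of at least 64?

RPN = Severity × Occurrence × Detection:
  Item 4: 10 × 1 × 6 = 60
  Item 5: 3 × 7 × 6 = 126
  Item 6: 2 × 3 × 3 = 18
  Item 7: 6 × 3 × 4 = 72
  Item 8: 4 × 1 × 8 = 32
Modes with RPN ≥ 64: Item 5 (126), Item 7 (72) → 2.

2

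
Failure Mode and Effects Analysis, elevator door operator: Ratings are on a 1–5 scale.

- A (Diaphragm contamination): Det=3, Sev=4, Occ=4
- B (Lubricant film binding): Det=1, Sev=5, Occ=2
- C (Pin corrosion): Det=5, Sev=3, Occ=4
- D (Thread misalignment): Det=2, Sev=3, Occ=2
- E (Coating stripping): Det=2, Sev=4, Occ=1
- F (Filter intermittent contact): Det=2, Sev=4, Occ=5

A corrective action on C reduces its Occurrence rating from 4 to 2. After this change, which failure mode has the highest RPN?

A

RPN = Severity × Occurrence × Detection:
  A: 4 × 4 × 3 = 48
  B: 5 × 2 × 1 = 10
  C: 3 × 4 × 5 = 60
  D: 3 × 2 × 2 = 12
  E: 4 × 1 × 2 = 8
  F: 4 × 5 × 2 = 40
After action: C → 3 × 2 × 5 = 30.
Revised RPNs: A=48, F=40, C=30, D=12, B=10, E=8.
Highest is now A (48).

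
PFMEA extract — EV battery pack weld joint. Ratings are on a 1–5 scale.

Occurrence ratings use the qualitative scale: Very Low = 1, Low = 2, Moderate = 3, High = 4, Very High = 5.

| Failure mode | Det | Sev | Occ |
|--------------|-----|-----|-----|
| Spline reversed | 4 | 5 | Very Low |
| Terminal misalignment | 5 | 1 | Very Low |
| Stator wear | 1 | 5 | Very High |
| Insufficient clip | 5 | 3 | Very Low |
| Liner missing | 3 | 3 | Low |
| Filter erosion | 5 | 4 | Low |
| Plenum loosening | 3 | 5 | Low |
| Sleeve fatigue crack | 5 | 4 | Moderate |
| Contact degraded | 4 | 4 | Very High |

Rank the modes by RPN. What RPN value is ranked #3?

40

RPN = Severity × Occurrence × Detection:
  Spline reversed: 5 × 1 × 4 = 20
  Terminal misalignment: 1 × 1 × 5 = 5
  Stator wear: 5 × 5 × 1 = 25
  Insufficient clip: 3 × 1 × 5 = 15
  Liner missing: 3 × 2 × 3 = 18
  Filter erosion: 4 × 2 × 5 = 40
  Plenum loosening: 5 × 2 × 3 = 30
  Sleeve fatigue crack: 4 × 3 × 5 = 60
  Contact degraded: 4 × 5 × 4 = 80
Sorted descending: 80, 60, 40, 30, 25, 20, 18, 15, 5.
The third-highest RPN is 40 (Filter erosion).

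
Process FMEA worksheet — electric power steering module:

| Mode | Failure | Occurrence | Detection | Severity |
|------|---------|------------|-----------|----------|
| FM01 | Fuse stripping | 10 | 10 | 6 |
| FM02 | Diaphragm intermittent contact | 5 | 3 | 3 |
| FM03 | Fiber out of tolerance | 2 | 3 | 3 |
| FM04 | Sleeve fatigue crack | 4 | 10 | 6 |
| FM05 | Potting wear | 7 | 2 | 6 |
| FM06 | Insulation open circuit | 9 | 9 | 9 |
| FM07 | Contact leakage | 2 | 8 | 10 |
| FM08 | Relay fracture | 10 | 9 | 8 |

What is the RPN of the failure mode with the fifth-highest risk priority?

160

RPN = Severity × Occurrence × Detection:
  FM01: 6 × 10 × 10 = 600
  FM02: 3 × 5 × 3 = 45
  FM03: 3 × 2 × 3 = 18
  FM04: 6 × 4 × 10 = 240
  FM05: 6 × 7 × 2 = 84
  FM06: 9 × 9 × 9 = 729
  FM07: 10 × 2 × 8 = 160
  FM08: 8 × 10 × 9 = 720
Sorted descending: 729, 720, 600, 240, 160, 84, 45, 18.
The fifth-highest RPN is 160 (FM07).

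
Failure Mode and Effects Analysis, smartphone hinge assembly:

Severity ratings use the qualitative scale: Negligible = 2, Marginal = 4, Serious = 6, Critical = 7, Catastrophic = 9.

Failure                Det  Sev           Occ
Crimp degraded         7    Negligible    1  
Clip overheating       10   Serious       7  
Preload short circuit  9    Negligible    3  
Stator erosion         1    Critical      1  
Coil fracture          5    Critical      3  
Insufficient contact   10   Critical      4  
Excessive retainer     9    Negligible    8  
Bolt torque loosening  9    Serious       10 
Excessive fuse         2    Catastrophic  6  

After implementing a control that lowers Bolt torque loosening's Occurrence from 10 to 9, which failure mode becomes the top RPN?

Bolt torque loosening

RPN = Severity × Occurrence × Detection:
  Crimp degraded: 2 × 1 × 7 = 14
  Clip overheating: 6 × 7 × 10 = 420
  Preload short circuit: 2 × 3 × 9 = 54
  Stator erosion: 7 × 1 × 1 = 7
  Coil fracture: 7 × 3 × 5 = 105
  Insufficient contact: 7 × 4 × 10 = 280
  Excessive retainer: 2 × 8 × 9 = 144
  Bolt torque loosening: 6 × 10 × 9 = 540
  Excessive fuse: 9 × 6 × 2 = 108
After action: Bolt torque loosening → 6 × 9 × 9 = 486.
Revised RPNs: Bolt torque loosening=486, Clip overheating=420, Insufficient contact=280, Excessive retainer=144, Excessive fuse=108, Coil fracture=105, Preload short circuit=54, Crimp degraded=14, Stator erosion=7.
Highest is now Bolt torque loosening (486).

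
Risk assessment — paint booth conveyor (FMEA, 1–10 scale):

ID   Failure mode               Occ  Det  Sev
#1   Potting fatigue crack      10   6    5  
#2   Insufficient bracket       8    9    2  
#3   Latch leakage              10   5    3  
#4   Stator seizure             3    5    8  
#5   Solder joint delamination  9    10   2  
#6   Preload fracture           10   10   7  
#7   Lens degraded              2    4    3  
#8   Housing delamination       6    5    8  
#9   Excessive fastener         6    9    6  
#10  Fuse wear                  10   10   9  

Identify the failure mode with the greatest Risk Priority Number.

RPN = Severity × Occurrence × Detection:
  #1: 5 × 10 × 6 = 300
  #2: 2 × 8 × 9 = 144
  #3: 3 × 10 × 5 = 150
  #4: 8 × 3 × 5 = 120
  #5: 2 × 9 × 10 = 180
  #6: 7 × 10 × 10 = 700
  #7: 3 × 2 × 4 = 24
  #8: 8 × 6 × 5 = 240
  #9: 6 × 6 × 9 = 324
  #10: 9 × 10 × 10 = 900
Highest RPN is 900 → #10.

#10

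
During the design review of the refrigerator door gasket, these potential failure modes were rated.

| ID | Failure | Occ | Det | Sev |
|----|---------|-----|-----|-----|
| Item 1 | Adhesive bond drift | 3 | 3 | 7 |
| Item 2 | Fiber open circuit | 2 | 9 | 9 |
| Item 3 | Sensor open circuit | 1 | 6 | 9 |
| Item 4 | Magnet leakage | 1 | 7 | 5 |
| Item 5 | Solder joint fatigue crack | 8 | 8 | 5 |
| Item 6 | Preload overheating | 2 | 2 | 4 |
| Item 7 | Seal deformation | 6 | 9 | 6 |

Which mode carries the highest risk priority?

RPN = Severity × Occurrence × Detection:
  Item 1: 7 × 3 × 3 = 63
  Item 2: 9 × 2 × 9 = 162
  Item 3: 9 × 1 × 6 = 54
  Item 4: 5 × 1 × 7 = 35
  Item 5: 5 × 8 × 8 = 320
  Item 6: 4 × 2 × 2 = 16
  Item 7: 6 × 6 × 9 = 324
Highest RPN is 324 → Item 7.

Item 7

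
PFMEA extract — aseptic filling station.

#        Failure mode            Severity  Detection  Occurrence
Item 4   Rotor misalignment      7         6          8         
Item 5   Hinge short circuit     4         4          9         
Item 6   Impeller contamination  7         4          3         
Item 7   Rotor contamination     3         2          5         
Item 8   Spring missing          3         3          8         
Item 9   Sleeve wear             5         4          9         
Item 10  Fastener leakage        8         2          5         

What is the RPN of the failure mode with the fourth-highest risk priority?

84

RPN = Severity × Occurrence × Detection:
  Item 4: 7 × 8 × 6 = 336
  Item 5: 4 × 9 × 4 = 144
  Item 6: 7 × 3 × 4 = 84
  Item 7: 3 × 5 × 2 = 30
  Item 8: 3 × 8 × 3 = 72
  Item 9: 5 × 9 × 4 = 180
  Item 10: 8 × 5 × 2 = 80
Sorted descending: 336, 180, 144, 84, 80, 72, 30.
The fourth-highest RPN is 84 (Item 6).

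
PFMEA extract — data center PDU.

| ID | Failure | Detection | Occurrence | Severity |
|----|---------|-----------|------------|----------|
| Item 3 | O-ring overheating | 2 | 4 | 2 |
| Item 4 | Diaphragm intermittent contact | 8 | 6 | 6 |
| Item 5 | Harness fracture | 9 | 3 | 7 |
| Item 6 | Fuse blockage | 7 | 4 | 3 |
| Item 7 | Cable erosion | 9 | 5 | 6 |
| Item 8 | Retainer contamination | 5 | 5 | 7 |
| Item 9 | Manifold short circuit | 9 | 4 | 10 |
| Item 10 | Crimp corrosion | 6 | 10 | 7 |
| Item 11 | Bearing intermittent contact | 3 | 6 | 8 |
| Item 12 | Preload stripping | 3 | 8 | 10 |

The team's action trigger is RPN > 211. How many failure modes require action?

5

RPN = Severity × Occurrence × Detection:
  Item 3: 2 × 4 × 2 = 16
  Item 4: 6 × 6 × 8 = 288
  Item 5: 7 × 3 × 9 = 189
  Item 6: 3 × 4 × 7 = 84
  Item 7: 6 × 5 × 9 = 270
  Item 8: 7 × 5 × 5 = 175
  Item 9: 10 × 4 × 9 = 360
  Item 10: 7 × 10 × 6 = 420
  Item 11: 8 × 6 × 3 = 144
  Item 12: 10 × 8 × 3 = 240
Modes with RPN > 211: Item 4 (288), Item 7 (270), Item 9 (360), Item 10 (420), Item 12 (240) → 5.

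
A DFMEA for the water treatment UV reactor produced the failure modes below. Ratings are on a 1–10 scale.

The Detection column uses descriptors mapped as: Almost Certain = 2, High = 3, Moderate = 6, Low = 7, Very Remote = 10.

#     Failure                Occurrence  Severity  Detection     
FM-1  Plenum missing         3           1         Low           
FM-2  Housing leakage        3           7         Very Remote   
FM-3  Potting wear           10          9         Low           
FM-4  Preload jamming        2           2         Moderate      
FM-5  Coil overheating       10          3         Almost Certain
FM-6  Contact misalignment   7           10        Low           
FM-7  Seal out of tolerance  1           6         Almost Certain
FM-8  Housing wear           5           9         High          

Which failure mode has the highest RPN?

FM-3

RPN = Severity × Occurrence × Detection:
  FM-1: 1 × 3 × 7 = 21
  FM-2: 7 × 3 × 10 = 210
  FM-3: 9 × 10 × 7 = 630
  FM-4: 2 × 2 × 6 = 24
  FM-5: 3 × 10 × 2 = 60
  FM-6: 10 × 7 × 7 = 490
  FM-7: 6 × 1 × 2 = 12
  FM-8: 9 × 5 × 3 = 135
Highest RPN is 630 → FM-3.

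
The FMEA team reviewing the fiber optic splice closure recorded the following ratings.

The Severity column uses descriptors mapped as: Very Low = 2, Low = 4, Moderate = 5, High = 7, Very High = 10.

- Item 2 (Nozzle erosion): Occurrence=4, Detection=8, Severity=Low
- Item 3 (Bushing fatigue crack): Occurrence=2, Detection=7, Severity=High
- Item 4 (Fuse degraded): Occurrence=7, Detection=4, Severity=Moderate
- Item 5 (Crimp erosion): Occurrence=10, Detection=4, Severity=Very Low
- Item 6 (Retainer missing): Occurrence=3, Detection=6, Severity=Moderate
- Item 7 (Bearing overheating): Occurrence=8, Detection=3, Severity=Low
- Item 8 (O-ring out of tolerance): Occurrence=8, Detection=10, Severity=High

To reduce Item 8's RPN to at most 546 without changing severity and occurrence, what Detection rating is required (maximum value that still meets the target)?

9

Item 8: S=7, O=8, D=10 → current RPN = 560.
Fixed product = 56. Need 56 × D ≤ 546, so D ≤ 546/56 = 9.75.
Maximum integer Detection rating = 9 (gives RPN 504; D=10 would give 560 > 546).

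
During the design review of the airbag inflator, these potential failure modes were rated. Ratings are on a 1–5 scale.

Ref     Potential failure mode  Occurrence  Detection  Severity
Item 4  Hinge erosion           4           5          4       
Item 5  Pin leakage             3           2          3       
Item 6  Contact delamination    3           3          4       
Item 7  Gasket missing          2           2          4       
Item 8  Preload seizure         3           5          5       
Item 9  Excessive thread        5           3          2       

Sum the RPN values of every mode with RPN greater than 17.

239

RPN = Severity × Occurrence × Detection:
  Item 4: 4 × 4 × 5 = 80
  Item 5: 3 × 3 × 2 = 18
  Item 6: 4 × 3 × 3 = 36
  Item 7: 4 × 2 × 2 = 16
  Item 8: 5 × 3 × 5 = 75
  Item 9: 2 × 5 × 3 = 30
RPN > 17: Item 4 (80), Item 5 (18), Item 6 (36), Item 8 (75), Item 9 (30).
Sum: 80 + 18 + 36 + 75 + 30 = 239.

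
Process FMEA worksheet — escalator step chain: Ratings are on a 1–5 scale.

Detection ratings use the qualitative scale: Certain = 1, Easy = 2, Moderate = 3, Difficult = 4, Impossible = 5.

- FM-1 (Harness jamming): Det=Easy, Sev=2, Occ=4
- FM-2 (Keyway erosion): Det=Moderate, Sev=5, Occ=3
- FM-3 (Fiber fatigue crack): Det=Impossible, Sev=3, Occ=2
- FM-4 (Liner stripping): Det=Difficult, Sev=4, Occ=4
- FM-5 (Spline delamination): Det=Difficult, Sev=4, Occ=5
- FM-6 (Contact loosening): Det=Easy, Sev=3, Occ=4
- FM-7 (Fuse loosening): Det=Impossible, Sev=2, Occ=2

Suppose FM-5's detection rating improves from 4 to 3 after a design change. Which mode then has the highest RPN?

FM-4

RPN = Severity × Occurrence × Detection:
  FM-1: 2 × 4 × 2 = 16
  FM-2: 5 × 3 × 3 = 45
  FM-3: 3 × 2 × 5 = 30
  FM-4: 4 × 4 × 4 = 64
  FM-5: 4 × 5 × 4 = 80
  FM-6: 3 × 4 × 2 = 24
  FM-7: 2 × 2 × 5 = 20
After action: FM-5 → 4 × 5 × 3 = 60.
Revised RPNs: FM-4=64, FM-5=60, FM-2=45, FM-3=30, FM-6=24, FM-7=20, FM-1=16.
Highest is now FM-4 (64).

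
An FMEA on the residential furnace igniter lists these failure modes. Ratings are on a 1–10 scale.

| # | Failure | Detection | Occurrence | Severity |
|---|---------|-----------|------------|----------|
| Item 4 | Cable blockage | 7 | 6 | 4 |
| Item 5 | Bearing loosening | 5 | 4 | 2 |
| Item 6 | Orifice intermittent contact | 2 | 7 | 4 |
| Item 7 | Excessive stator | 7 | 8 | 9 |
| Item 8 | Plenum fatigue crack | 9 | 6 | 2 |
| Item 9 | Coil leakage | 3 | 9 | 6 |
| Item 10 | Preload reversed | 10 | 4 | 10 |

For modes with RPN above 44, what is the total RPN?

1398

RPN = Severity × Occurrence × Detection:
  Item 4: 4 × 6 × 7 = 168
  Item 5: 2 × 4 × 5 = 40
  Item 6: 4 × 7 × 2 = 56
  Item 7: 9 × 8 × 7 = 504
  Item 8: 2 × 6 × 9 = 108
  Item 9: 6 × 9 × 3 = 162
  Item 10: 10 × 4 × 10 = 400
RPN > 44: Item 4 (168), Item 6 (56), Item 7 (504), Item 8 (108), Item 9 (162), Item 10 (400).
Sum: 168 + 56 + 504 + 108 + 162 + 400 = 1398.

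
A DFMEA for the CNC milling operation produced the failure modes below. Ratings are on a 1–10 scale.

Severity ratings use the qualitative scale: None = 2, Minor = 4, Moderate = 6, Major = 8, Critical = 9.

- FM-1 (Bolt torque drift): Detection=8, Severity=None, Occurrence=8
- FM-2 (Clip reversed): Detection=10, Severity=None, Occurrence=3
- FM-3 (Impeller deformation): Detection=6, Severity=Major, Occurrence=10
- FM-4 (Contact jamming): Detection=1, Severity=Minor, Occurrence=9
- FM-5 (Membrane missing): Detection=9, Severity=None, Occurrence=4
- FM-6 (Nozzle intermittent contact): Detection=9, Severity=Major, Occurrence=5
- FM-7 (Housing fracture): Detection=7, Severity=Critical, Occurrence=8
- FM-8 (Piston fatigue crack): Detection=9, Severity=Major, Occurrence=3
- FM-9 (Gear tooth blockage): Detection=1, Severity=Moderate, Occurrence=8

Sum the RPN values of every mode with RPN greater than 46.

1868

RPN = Severity × Occurrence × Detection:
  FM-1: 2 × 8 × 8 = 128
  FM-2: 2 × 3 × 10 = 60
  FM-3: 8 × 10 × 6 = 480
  FM-4: 4 × 9 × 1 = 36
  FM-5: 2 × 4 × 9 = 72
  FM-6: 8 × 5 × 9 = 360
  FM-7: 9 × 8 × 7 = 504
  FM-8: 8 × 3 × 9 = 216
  FM-9: 6 × 8 × 1 = 48
RPN > 46: FM-1 (128), FM-2 (60), FM-3 (480), FM-5 (72), FM-6 (360), FM-7 (504), FM-8 (216), FM-9 (48).
Sum: 128 + 60 + 480 + 72 + 360 + 504 + 216 + 48 = 1868.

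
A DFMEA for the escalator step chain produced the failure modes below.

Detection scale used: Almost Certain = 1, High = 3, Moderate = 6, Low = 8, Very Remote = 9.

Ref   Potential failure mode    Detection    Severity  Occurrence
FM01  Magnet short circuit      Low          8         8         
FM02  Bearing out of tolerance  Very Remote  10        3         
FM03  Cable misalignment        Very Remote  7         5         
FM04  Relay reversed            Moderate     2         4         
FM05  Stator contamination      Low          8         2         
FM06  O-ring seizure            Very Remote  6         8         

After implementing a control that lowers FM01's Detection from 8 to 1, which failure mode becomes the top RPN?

RPN = Severity × Occurrence × Detection:
  FM01: 8 × 8 × 8 = 512
  FM02: 10 × 3 × 9 = 270
  FM03: 7 × 5 × 9 = 315
  FM04: 2 × 4 × 6 = 48
  FM05: 8 × 2 × 8 = 128
  FM06: 6 × 8 × 9 = 432
After action: FM01 → 8 × 8 × 1 = 64.
Revised RPNs: FM06=432, FM03=315, FM02=270, FM05=128, FM01=64, FM04=48.
Highest is now FM06 (432).

FM06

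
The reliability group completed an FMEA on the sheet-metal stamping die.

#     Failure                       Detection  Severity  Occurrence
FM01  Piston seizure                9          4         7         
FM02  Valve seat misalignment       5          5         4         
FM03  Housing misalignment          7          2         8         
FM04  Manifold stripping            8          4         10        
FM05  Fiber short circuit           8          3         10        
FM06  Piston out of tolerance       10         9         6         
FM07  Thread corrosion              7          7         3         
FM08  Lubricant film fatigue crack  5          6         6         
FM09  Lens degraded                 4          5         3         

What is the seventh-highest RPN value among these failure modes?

RPN = Severity × Occurrence × Detection:
  FM01: 4 × 7 × 9 = 252
  FM02: 5 × 4 × 5 = 100
  FM03: 2 × 8 × 7 = 112
  FM04: 4 × 10 × 8 = 320
  FM05: 3 × 10 × 8 = 240
  FM06: 9 × 6 × 10 = 540
  FM07: 7 × 3 × 7 = 147
  FM08: 6 × 6 × 5 = 180
  FM09: 5 × 3 × 4 = 60
Sorted descending: 540, 320, 252, 240, 180, 147, 112, 100, 60.
The seventh-highest RPN is 112 (FM03).

112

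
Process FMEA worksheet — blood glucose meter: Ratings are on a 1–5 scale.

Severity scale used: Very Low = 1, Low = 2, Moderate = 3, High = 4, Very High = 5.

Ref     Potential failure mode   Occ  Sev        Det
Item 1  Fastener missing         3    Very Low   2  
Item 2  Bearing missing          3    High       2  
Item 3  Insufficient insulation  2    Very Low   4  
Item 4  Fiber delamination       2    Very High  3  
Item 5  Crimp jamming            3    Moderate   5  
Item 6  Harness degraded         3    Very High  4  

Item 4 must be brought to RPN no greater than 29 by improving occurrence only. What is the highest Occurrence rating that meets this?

Item 4: S=5, O=2, D=3 → current RPN = 30.
Fixed product = 15. Need 15 × O ≤ 29, so O ≤ 29/15 = 1.93.
Maximum integer Occurrence rating = 1 (gives RPN 15; O=2 would give 30 > 29).

1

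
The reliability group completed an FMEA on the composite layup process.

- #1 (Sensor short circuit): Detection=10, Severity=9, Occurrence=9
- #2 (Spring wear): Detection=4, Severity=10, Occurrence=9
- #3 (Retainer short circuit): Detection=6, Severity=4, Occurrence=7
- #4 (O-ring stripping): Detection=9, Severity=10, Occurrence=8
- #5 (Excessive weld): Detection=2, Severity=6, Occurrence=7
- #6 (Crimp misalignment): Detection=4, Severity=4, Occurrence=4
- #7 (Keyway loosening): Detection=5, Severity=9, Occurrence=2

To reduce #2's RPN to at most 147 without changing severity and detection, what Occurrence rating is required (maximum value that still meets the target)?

#2: S=10, O=9, D=4 → current RPN = 360.
Fixed product = 40. Need 40 × O ≤ 147, so O ≤ 147/40 = 3.67.
Maximum integer Occurrence rating = 3 (gives RPN 120; O=4 would give 160 > 147).

3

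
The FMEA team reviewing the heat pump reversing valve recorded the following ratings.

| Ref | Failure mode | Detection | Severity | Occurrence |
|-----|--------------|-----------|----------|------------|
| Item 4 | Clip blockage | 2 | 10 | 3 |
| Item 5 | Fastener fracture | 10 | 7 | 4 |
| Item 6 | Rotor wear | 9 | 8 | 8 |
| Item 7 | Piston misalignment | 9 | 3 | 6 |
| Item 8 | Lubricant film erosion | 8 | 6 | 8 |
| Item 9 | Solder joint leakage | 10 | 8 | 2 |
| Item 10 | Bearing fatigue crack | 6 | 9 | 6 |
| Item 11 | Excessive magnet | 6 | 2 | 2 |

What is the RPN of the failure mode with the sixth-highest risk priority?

RPN = Severity × Occurrence × Detection:
  Item 4: 10 × 3 × 2 = 60
  Item 5: 7 × 4 × 10 = 280
  Item 6: 8 × 8 × 9 = 576
  Item 7: 3 × 6 × 9 = 162
  Item 8: 6 × 8 × 8 = 384
  Item 9: 8 × 2 × 10 = 160
  Item 10: 9 × 6 × 6 = 324
  Item 11: 2 × 2 × 6 = 24
Sorted descending: 576, 384, 324, 280, 162, 160, 60, 24.
The sixth-highest RPN is 160 (Item 9).

160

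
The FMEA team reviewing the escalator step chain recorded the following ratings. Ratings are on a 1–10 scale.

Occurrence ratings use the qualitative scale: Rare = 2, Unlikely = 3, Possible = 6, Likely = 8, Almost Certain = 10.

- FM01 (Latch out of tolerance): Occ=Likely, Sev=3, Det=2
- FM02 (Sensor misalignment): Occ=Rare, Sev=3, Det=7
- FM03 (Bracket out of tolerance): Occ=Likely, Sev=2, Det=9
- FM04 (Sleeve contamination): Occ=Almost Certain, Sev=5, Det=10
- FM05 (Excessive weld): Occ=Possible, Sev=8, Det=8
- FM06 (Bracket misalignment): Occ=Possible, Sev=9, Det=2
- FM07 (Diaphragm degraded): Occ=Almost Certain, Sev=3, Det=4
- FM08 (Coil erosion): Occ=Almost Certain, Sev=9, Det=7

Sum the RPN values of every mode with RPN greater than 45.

RPN = Severity × Occurrence × Detection:
  FM01: 3 × 8 × 2 = 48
  FM02: 3 × 2 × 7 = 42
  FM03: 2 × 8 × 9 = 144
  FM04: 5 × 10 × 10 = 500
  FM05: 8 × 6 × 8 = 384
  FM06: 9 × 6 × 2 = 108
  FM07: 3 × 10 × 4 = 120
  FM08: 9 × 10 × 7 = 630
RPN > 45: FM01 (48), FM03 (144), FM04 (500), FM05 (384), FM06 (108), FM07 (120), FM08 (630).
Sum: 48 + 144 + 500 + 384 + 108 + 120 + 630 = 1934.

1934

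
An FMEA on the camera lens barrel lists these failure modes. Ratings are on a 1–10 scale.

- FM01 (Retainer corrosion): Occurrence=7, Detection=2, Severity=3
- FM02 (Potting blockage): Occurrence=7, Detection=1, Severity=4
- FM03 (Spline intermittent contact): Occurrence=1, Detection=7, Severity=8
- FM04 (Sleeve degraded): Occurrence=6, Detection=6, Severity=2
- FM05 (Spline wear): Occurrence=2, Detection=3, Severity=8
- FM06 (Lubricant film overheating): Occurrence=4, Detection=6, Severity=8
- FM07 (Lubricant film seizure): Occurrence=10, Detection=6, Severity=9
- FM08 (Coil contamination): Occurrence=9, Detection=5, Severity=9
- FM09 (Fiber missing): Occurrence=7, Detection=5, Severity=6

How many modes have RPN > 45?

RPN = Severity × Occurrence × Detection:
  FM01: 3 × 7 × 2 = 42
  FM02: 4 × 7 × 1 = 28
  FM03: 8 × 1 × 7 = 56
  FM04: 2 × 6 × 6 = 72
  FM05: 8 × 2 × 3 = 48
  FM06: 8 × 4 × 6 = 192
  FM07: 9 × 10 × 6 = 540
  FM08: 9 × 9 × 5 = 405
  FM09: 6 × 7 × 5 = 210
Modes with RPN > 45: FM03 (56), FM04 (72), FM05 (48), FM06 (192), FM07 (540), FM08 (405), FM09 (210) → 7.

7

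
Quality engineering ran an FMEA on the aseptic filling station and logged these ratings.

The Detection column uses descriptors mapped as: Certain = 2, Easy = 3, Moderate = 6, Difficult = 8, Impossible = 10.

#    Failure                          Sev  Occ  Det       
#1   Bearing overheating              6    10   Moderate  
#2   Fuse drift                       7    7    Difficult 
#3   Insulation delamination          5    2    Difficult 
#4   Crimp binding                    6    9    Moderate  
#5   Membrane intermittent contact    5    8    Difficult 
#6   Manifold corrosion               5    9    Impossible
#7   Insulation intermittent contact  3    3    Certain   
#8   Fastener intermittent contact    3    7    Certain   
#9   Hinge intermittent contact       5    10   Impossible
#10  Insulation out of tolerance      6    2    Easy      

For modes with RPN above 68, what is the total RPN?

RPN = Severity × Occurrence × Detection:
  #1: 6 × 10 × 6 = 360
  #2: 7 × 7 × 8 = 392
  #3: 5 × 2 × 8 = 80
  #4: 6 × 9 × 6 = 324
  #5: 5 × 8 × 8 = 320
  #6: 5 × 9 × 10 = 450
  #7: 3 × 3 × 2 = 18
  #8: 3 × 7 × 2 = 42
  #9: 5 × 10 × 10 = 500
  #10: 6 × 2 × 3 = 36
RPN > 68: #1 (360), #2 (392), #3 (80), #4 (324), #5 (320), #6 (450), #9 (500).
Sum: 360 + 392 + 80 + 324 + 320 + 450 + 500 = 2426.

2426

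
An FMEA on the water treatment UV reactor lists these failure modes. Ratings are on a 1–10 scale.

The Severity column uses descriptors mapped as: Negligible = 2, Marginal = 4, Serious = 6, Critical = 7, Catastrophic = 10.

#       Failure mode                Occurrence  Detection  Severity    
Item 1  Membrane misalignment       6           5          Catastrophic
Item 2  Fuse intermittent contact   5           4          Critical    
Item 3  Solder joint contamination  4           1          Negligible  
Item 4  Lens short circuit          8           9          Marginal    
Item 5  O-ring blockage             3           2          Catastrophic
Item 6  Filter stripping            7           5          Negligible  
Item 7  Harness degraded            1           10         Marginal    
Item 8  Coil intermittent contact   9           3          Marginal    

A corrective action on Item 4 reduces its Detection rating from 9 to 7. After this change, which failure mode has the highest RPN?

RPN = Severity × Occurrence × Detection:
  Item 1: 10 × 6 × 5 = 300
  Item 2: 7 × 5 × 4 = 140
  Item 3: 2 × 4 × 1 = 8
  Item 4: 4 × 8 × 9 = 288
  Item 5: 10 × 3 × 2 = 60
  Item 6: 2 × 7 × 5 = 70
  Item 7: 4 × 1 × 10 = 40
  Item 8: 4 × 9 × 3 = 108
After action: Item 4 → 4 × 8 × 7 = 224.
Revised RPNs: Item 1=300, Item 4=224, Item 2=140, Item 8=108, Item 6=70, Item 5=60, Item 7=40, Item 3=8.
Highest is now Item 1 (300).

Item 1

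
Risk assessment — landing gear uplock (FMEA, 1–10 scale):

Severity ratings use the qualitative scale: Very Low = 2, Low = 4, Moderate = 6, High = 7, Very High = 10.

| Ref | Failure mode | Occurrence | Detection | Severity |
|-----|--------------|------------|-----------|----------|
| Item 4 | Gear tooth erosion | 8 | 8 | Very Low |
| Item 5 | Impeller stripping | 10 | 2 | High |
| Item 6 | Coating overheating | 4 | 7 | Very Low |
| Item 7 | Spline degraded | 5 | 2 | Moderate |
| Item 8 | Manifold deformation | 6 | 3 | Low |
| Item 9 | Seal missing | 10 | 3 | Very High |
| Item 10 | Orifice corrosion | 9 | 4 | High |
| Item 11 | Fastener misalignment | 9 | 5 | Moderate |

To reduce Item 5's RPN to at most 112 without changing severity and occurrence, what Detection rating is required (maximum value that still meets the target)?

1

Item 5: S=7, O=10, D=2 → current RPN = 140.
Fixed product = 70. Need 70 × D ≤ 112, so D ≤ 112/70 = 1.60.
Maximum integer Detection rating = 1 (gives RPN 70; D=2 would give 140 > 112).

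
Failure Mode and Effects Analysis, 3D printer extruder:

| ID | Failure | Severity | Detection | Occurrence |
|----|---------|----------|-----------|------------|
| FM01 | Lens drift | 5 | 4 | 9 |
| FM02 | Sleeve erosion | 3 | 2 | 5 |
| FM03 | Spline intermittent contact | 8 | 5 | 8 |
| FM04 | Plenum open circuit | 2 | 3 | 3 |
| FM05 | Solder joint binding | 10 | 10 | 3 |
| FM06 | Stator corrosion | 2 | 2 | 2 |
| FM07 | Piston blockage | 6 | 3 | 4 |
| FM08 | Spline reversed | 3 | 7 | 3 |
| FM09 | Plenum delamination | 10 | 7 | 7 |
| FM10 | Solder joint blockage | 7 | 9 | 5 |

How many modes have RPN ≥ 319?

RPN = Severity × Occurrence × Detection:
  FM01: 5 × 9 × 4 = 180
  FM02: 3 × 5 × 2 = 30
  FM03: 8 × 8 × 5 = 320
  FM04: 2 × 3 × 3 = 18
  FM05: 10 × 3 × 10 = 300
  FM06: 2 × 2 × 2 = 8
  FM07: 6 × 4 × 3 = 72
  FM08: 3 × 3 × 7 = 63
  FM09: 10 × 7 × 7 = 490
  FM10: 7 × 5 × 9 = 315
Modes with RPN ≥ 319: FM03 (320), FM09 (490) → 2.

2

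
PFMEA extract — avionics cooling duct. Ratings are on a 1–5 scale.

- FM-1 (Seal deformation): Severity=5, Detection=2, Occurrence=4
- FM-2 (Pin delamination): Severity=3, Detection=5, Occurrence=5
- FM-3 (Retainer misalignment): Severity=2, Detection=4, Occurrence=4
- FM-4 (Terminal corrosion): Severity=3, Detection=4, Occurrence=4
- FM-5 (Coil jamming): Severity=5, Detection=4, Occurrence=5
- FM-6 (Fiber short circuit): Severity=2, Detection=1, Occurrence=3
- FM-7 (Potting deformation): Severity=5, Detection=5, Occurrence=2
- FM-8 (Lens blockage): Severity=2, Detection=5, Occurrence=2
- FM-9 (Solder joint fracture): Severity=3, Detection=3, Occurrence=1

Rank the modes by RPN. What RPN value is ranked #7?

20

RPN = Severity × Occurrence × Detection:
  FM-1: 5 × 4 × 2 = 40
  FM-2: 3 × 5 × 5 = 75
  FM-3: 2 × 4 × 4 = 32
  FM-4: 3 × 4 × 4 = 48
  FM-5: 5 × 5 × 4 = 100
  FM-6: 2 × 3 × 1 = 6
  FM-7: 5 × 2 × 5 = 50
  FM-8: 2 × 2 × 5 = 20
  FM-9: 3 × 1 × 3 = 9
Sorted descending: 100, 75, 50, 48, 40, 32, 20, 9, 6.
The seventh-highest RPN is 20 (FM-8).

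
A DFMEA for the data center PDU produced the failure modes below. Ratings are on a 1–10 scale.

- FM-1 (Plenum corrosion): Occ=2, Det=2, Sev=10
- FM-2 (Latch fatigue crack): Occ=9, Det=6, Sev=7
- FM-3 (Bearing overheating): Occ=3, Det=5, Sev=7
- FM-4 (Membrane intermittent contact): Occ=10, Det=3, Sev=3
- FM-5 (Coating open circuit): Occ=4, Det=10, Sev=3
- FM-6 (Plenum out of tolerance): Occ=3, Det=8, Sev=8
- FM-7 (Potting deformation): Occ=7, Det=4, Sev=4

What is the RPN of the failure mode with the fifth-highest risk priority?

RPN = Severity × Occurrence × Detection:
  FM-1: 10 × 2 × 2 = 40
  FM-2: 7 × 9 × 6 = 378
  FM-3: 7 × 3 × 5 = 105
  FM-4: 3 × 10 × 3 = 90
  FM-5: 3 × 4 × 10 = 120
  FM-6: 8 × 3 × 8 = 192
  FM-7: 4 × 7 × 4 = 112
Sorted descending: 378, 192, 120, 112, 105, 90, 40.
The fifth-highest RPN is 105 (FM-3).

105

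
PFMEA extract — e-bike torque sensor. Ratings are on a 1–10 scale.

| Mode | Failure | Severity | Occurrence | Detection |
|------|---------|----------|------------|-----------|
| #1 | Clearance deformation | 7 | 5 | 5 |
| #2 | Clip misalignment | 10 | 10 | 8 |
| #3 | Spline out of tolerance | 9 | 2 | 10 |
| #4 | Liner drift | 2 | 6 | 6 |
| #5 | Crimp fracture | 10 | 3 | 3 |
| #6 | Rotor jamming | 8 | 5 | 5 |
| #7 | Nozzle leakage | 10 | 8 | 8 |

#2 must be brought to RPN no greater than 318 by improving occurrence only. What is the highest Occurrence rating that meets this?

#2: S=10, O=10, D=8 → current RPN = 800.
Fixed product = 80. Need 80 × O ≤ 318, so O ≤ 318/80 = 3.98.
Maximum integer Occurrence rating = 3 (gives RPN 240; O=4 would give 320 > 318).

3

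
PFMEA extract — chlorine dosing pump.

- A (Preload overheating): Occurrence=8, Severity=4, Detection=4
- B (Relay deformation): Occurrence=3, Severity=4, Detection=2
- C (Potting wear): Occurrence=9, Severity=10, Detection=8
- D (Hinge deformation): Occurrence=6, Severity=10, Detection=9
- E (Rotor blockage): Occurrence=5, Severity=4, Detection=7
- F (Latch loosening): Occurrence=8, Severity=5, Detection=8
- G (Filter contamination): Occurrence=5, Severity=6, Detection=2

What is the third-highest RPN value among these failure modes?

320

RPN = Severity × Occurrence × Detection:
  A: 4 × 8 × 4 = 128
  B: 4 × 3 × 2 = 24
  C: 10 × 9 × 8 = 720
  D: 10 × 6 × 9 = 540
  E: 4 × 5 × 7 = 140
  F: 5 × 8 × 8 = 320
  G: 6 × 5 × 2 = 60
Sorted descending: 720, 540, 320, 140, 128, 60, 24.
The third-highest RPN is 320 (F).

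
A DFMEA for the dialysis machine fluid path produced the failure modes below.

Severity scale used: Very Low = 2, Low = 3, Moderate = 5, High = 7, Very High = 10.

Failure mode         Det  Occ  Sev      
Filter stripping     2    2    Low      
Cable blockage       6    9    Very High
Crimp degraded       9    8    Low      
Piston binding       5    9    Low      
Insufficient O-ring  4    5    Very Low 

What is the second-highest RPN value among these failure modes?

216

RPN = Severity × Occurrence × Detection:
  Filter stripping: 3 × 2 × 2 = 12
  Cable blockage: 10 × 9 × 6 = 540
  Crimp degraded: 3 × 8 × 9 = 216
  Piston binding: 3 × 9 × 5 = 135
  Insufficient O-ring: 2 × 5 × 4 = 40
Sorted descending: 540, 216, 135, 40, 12.
The second-highest RPN is 216 (Crimp degraded).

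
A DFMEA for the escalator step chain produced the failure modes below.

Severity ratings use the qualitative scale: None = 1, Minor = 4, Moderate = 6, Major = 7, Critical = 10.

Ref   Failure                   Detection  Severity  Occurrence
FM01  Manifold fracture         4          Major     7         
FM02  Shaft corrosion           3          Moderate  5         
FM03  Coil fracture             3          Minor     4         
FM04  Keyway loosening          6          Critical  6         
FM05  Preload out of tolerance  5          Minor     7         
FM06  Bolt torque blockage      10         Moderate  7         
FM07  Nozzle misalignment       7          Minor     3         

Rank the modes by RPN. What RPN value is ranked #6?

84

RPN = Severity × Occurrence × Detection:
  FM01: 7 × 7 × 4 = 196
  FM02: 6 × 5 × 3 = 90
  FM03: 4 × 4 × 3 = 48
  FM04: 10 × 6 × 6 = 360
  FM05: 4 × 7 × 5 = 140
  FM06: 6 × 7 × 10 = 420
  FM07: 4 × 3 × 7 = 84
Sorted descending: 420, 360, 196, 140, 90, 84, 48.
The sixth-highest RPN is 84 (FM07).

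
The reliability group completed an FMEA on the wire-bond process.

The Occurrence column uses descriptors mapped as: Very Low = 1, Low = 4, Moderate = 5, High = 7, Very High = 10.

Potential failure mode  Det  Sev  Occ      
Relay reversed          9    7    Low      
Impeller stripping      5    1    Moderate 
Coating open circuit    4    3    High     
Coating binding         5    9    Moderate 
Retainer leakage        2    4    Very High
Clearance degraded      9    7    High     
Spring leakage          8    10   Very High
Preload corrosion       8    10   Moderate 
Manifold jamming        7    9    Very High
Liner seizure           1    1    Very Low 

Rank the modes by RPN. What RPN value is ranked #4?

400

RPN = Severity × Occurrence × Detection:
  Relay reversed: 7 × 4 × 9 = 252
  Impeller stripping: 1 × 5 × 5 = 25
  Coating open circuit: 3 × 7 × 4 = 84
  Coating binding: 9 × 5 × 5 = 225
  Retainer leakage: 4 × 10 × 2 = 80
  Clearance degraded: 7 × 7 × 9 = 441
  Spring leakage: 10 × 10 × 8 = 800
  Preload corrosion: 10 × 5 × 8 = 400
  Manifold jamming: 9 × 10 × 7 = 630
  Liner seizure: 1 × 1 × 1 = 1
Sorted descending: 800, 630, 441, 400, 252, 225, 84, 80, 25, 1.
The fourth-highest RPN is 400 (Preload corrosion).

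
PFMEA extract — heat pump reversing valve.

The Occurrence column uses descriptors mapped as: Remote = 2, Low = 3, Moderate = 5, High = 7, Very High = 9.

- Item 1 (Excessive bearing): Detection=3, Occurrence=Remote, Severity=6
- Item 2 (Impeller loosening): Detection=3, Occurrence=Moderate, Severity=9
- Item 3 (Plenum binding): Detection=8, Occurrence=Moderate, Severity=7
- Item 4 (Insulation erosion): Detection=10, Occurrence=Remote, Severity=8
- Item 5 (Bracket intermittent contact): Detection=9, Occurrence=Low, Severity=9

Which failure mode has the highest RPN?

RPN = Severity × Occurrence × Detection:
  Item 1: 6 × 2 × 3 = 36
  Item 2: 9 × 5 × 3 = 135
  Item 3: 7 × 5 × 8 = 280
  Item 4: 8 × 2 × 10 = 160
  Item 5: 9 × 3 × 9 = 243
Highest RPN is 280 → Item 3.

Item 3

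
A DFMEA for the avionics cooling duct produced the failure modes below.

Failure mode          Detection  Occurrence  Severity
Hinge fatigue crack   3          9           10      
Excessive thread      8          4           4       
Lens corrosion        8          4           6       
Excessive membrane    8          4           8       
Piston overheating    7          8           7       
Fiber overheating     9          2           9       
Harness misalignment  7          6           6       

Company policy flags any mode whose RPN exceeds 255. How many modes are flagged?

RPN = Severity × Occurrence × Detection:
  Hinge fatigue crack: 10 × 9 × 3 = 270
  Excessive thread: 4 × 4 × 8 = 128
  Lens corrosion: 6 × 4 × 8 = 192
  Excessive membrane: 8 × 4 × 8 = 256
  Piston overheating: 7 × 8 × 7 = 392
  Fiber overheating: 9 × 2 × 9 = 162
  Harness misalignment: 6 × 6 × 7 = 252
Modes with RPN > 255: Hinge fatigue crack (270), Excessive membrane (256), Piston overheating (392) → 3.

3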